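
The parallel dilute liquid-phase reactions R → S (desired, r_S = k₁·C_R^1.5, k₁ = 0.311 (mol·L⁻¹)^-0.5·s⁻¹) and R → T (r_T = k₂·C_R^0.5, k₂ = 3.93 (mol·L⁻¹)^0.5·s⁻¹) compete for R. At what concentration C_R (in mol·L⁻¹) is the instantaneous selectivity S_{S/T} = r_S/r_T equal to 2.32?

S_{S/T} = (k₁/k₂)·C_R ⇒ C_R = S·k₂/k₁.
= 2.32×3.93/0.311 = 29.3 mol·L⁻¹.

29.3 mol·L⁻¹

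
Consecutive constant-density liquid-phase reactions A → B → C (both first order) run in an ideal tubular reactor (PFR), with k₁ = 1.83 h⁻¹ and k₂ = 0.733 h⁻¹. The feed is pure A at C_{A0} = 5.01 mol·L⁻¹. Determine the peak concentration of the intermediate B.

At the optimum, C_{B,max}/C_{A0} = (k₁/k₂)^[k₂/(k₂−k₁)].
= (1.83/0.733)^(0.733/(0.733−1.83)) = (2.497)^(-0.6682) = 0.5426.
C_{B,max} = 0.5426×5.01 = 2.72 mol·L⁻¹.

2.72 mol·L⁻¹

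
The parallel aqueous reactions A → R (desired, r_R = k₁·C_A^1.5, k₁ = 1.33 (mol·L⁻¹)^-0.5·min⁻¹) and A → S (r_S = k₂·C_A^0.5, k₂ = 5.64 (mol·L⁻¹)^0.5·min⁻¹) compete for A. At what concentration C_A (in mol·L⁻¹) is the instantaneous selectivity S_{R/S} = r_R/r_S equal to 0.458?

S_{R/S} = (k₁/k₂)·C_A ⇒ C_A = S·k₂/k₁.
= 0.458×5.64/1.33 = 1.94 mol·L⁻¹.

1.94 mol·L⁻¹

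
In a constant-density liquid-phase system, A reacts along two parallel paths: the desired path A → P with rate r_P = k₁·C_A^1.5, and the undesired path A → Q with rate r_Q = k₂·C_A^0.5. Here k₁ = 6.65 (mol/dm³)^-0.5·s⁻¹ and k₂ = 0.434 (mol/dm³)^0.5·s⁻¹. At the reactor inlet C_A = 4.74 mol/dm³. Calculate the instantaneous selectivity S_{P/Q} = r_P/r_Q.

72.6

S_{P/Q} = r_P/r_Q = (k₁·C_A^1.5)/(k₂·C_A^0.5) = (k₁/k₂)·C_A.
= (6.65×4.740^1.5) / (0.434×4.740^0.5) = 68.63/0.9449 = 72.6.
Since the desired path is higher order in A, keeping C_A high (PFR or concentrated feed) favours P.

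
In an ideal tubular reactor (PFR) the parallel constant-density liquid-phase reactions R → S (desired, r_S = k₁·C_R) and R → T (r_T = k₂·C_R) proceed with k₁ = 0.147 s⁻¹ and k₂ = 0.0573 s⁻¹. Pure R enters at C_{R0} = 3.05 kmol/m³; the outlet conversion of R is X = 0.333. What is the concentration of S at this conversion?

0.731 kmol/m³

C_R = C_{R0}(1−X) = 2.034 kmol/m³.
Both paths are first order in R, so the instantaneous fraction to S is constant: dC_S/d(−C_R) = k₁/(k₁+k₂) = 0.7195.
C_S = 0.7195·(C_{R0}−C_R) = 0.7195×1.016 = 0.731 kmol/m³.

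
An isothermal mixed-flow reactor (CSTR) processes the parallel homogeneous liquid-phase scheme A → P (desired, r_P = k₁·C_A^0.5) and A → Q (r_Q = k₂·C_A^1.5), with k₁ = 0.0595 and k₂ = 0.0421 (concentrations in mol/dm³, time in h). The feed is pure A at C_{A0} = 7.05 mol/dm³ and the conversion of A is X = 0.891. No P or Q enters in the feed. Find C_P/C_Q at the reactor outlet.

1.84

Exit C_A = C_{A0}(1−X) = 7.05×0.109 = 0.7684 mol/dm³.
A CSTR operates uniformly at the exit composition, giving r_P = 0.05216 and r_Q = 0.02836 (each k·C_A^n at C_A = 0.7684).
Overall selectivity = C_P/C_Q = r_Pτ/(r_Qτ) = r_P/r_Q = 1.84.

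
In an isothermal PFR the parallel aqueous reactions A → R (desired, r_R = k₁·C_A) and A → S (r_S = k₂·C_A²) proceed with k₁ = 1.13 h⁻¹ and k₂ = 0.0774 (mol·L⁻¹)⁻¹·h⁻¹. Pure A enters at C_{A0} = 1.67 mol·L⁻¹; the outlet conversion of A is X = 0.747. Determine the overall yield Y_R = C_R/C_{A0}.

0.697

C_A = C_{A0}(1−X) = 0.4225 mol·L⁻¹.
Along a PFR/batch, dC_R/dC_A = −r_R/(r_R+r_S) = −k₁/(k₁+k₂·C_A).
Integrating from C_{A0} to C_A: C_R = (1.13/0.0774)·ln[(1.13+0.0774·1.67)/(1.13+0.0774·0.423)] = 14.60·ln(1.259/1.163) = 1.165 mol·L⁻¹.
Y_R = C_R/C_{A0} = 1.165/1.67 = 0.697.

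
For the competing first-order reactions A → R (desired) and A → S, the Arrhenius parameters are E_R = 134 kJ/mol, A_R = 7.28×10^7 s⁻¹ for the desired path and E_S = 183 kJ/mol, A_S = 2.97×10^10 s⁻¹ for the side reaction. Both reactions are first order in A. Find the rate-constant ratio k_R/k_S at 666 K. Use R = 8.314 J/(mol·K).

With equal orders, S_{R/S} = k_R/k_S = (A_R/A_S)·exp[(E_S−E_R)/(RT)].
(E_S−E_R)/(RT) = (183−134)×10³/(8.314×666) = 49000/5537 = 8.849.
k_R/k_S = (7.28×10^7/2.97×10^10)·exp(8.849) = 0.002451 × 6970 = 17.1.

17.1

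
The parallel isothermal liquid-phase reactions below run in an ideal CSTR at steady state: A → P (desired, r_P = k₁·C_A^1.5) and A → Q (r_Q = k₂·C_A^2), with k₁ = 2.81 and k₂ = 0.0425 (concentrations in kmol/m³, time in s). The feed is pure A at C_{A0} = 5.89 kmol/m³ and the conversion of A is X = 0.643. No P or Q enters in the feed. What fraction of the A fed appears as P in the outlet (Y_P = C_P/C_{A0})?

Exit C_A = C_{A0}(1−X) = 5.89×0.357 = 2.103 kmol/m³.
In a CSTR the entire volume is at exit conditions, so r_P = 2.81×2.103^1.5 = 8.568 and r_Q = 0.0425×2.103^2 = 0.1879.
Fraction of consumed A going to P: r_P/(r_P+r_Q) = 0.9785.
C_P = 0.9785·C_{A0}·X = 0.9785×5.89×0.643 = 3.71 kmol/m³; Y_P = C_P/C_{A0} = 0.629.

0.629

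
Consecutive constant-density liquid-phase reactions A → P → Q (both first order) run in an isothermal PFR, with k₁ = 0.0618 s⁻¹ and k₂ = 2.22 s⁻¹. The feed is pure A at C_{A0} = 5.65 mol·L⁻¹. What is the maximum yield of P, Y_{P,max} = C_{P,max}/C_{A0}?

At the optimum, C_{P,max}/C_{A0} = (k₁/k₂)^[k₂/(k₂−k₁)].
= (0.0618/2.22)^(2.22/(2.22−0.0618)) = (0.02784)^(1.029) = 0.02512.

0.0251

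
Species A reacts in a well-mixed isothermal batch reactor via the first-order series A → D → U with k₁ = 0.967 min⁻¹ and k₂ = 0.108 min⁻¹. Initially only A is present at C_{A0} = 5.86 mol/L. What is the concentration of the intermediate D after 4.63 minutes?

3.93 mol/L

Solving the coupled first-order balances gives C_D(t) = [k₁/(k₂−k₁)]·C_{A0}·(e^(−k₁t) − e^(−k₂t)).
e^(−k₁t) = e^(−0.967×4.63) = e^(−4.477) = 0.01137; e^(−k₂t) = e^(−0.5000) = 0.6065.
C_D = 0.967×5.86/(0.108−0.967) × (0.01137−0.6065) = (-6.597)×(-0.5951) = 3.926 mol/L.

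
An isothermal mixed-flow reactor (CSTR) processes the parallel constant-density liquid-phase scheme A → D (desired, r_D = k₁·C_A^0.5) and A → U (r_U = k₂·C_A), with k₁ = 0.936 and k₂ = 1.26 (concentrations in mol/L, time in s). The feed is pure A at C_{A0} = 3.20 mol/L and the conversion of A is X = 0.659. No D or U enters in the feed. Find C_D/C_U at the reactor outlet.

Exit C_A = C_{A0}(1−X) = 3.20×0.341 = 1.091 mol/L.
Rates in a CSTR are evaluated at the outlet concentration: r_D = 0.936×1.091^0.5 = 0.9778, r_U = 1.26×1.091 = 1.375.
Overall selectivity = C_D/C_U = r_Dτ/(r_Uτ) = r_D/r_U = 0.711.

0.711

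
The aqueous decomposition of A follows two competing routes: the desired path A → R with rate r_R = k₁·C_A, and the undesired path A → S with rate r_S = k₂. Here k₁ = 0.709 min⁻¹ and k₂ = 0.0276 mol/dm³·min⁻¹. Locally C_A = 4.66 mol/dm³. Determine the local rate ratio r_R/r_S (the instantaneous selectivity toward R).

120

S_{R/S} = r_R/r_S = (k₁·C_A)/(k₂) = (k₁/k₂)·C_A.
= (0.709×4.660) / (0.0276) = 3.304/0.02760 = 120.
Since the desired path is higher order in A, keeping C_A high (PFR or concentrated feed) favours R.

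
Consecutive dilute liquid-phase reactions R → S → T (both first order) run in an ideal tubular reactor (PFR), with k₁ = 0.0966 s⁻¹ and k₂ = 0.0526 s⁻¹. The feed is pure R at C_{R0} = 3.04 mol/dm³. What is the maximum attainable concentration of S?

At the optimum, C_{S,max}/C_{R0} = (k₁/k₂)^[k₂/(k₂−k₁)].
= (0.0966/0.0526)^(0.0526/(0.0526−0.0966)) = (1.837)^(-1.195) = 0.4835.
C_{S,max} = 0.4835×3.04 = 1.47 mol/dm³.

1.47 mol/dm³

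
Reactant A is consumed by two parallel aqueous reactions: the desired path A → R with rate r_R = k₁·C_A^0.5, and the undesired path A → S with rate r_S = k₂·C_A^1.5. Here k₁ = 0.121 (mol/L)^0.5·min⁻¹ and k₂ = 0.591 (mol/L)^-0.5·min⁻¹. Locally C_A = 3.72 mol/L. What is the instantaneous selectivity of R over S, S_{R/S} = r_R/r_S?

0.0550

S_{R/S} = r_R/r_S = (k₁·C_A^0.5)/(k₂·C_A^1.5) = (k₁/k₂)·C_A⁻¹.
= (0.121×3.720^0.5) / (0.591×3.720^1.5) = 0.2334/4.240 = 0.0550.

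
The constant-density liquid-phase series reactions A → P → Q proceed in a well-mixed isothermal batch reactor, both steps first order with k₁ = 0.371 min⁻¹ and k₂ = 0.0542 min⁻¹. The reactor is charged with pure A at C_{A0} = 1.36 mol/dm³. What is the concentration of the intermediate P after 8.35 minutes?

0.941 mol/dm³

The intermediate concentration in a first-order A→B→C sequence is C_P = k₁C_{A0}(e^(−k₁t) − e^(−k₂t))/(k₂−k₁).
e^(−k₁t) = e^(−0.371×8.35) = e^(−3.098) = 0.04515; e^(−k₂t) = e^(−0.4526) = 0.6360.
C_P = 0.371×1.36/(0.0542−0.371) × (0.04515−0.6360) = (-1.593)×(-0.5908) = 0.9410 mol/dm³.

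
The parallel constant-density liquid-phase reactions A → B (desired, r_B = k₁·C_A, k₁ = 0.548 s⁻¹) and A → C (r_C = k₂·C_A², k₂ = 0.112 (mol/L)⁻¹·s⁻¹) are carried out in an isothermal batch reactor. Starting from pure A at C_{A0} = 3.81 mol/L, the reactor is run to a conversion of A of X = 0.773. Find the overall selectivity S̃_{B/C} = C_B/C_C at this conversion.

2.19

C_A = C_{A0}(1−X) = 0.8649 mol/L.
Along a PFR/batch, dC_B/dC_A = −r_B/(r_B+r_C) = −k₁/(k₁+k₂·C_A).
Integrating from C_{A0} to C_A: C_B = (0.548/0.112)·ln[(0.548+0.112·3.81)/(0.548+0.112·0.865)] = 4.893·ln(0.9747/0.6449) = 2.021 mol/L.
C_C = (C_{A0}−C_A)−C_B = 0.9238 mol/L; S̃_{B/C} = 2.021/0.9238 = 2.19.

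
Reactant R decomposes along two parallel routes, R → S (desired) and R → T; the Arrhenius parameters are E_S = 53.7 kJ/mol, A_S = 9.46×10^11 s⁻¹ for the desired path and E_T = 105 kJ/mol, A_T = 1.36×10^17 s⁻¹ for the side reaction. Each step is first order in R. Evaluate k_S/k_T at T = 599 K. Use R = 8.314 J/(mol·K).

Since both paths have the same order in R, the concentration cancels and S_{S/T} = k_S/k_T = (A_S/A_T)·exp[(E_T−E_S)/(RT)].
(E_T−E_S)/(RT) = (105−53.7)×10³/(8.314×599) = 51300/4980 = 10.30.
k_S/k_T = (9.46×10^11/1.36×10^17)·exp(10.30) = 6.956×10^-6 × 29763 = 0.207.
Since E_S < E_T, lowering the temperature improves selectivity toward S.

0.207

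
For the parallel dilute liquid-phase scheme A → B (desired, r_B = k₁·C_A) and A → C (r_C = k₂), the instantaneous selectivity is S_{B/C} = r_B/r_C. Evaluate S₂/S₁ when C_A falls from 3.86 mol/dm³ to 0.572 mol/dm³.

0.148

S_{B/C} = (k₁/k₂)·C_A, so S₂/S₁ = (C_{A,2}/C_{A,1}).
= 0.572/3.86 = 0.148.
Selectivity toward B falls as C_A falls — high-concentration operation is favoured.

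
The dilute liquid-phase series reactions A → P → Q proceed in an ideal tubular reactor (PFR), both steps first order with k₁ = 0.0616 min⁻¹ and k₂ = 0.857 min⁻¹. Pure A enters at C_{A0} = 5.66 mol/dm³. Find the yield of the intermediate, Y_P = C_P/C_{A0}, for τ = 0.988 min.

Solving the coupled first-order balances gives C_P(τ) = [k₁/(k₂−k₁)]·C_{A0}·(e^(−k₁τ) − e^(−k₂τ)).
e^(−k₁τ) = e^(−0.0616×0.988) = e^(−0.06086) = 0.9410; e^(−k₂τ) = e^(−0.8467) = 0.4288.
C_P = 0.0616×5.66/(0.857−0.0616) × (0.9410−0.4288) = 0.4383×0.5121 = 0.2245 mol/dm³.
Y_P = C_P/C_{A0} = 0.2245/5.66 = 0.0397.

0.0397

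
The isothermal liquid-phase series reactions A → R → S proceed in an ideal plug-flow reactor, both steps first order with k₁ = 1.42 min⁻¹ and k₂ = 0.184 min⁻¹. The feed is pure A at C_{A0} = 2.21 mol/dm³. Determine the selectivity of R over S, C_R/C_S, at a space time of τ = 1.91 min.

The intermediate concentration in a first-order A→B→C sequence is C_R = k₁C_{A0}(e^(−k₁τ) − e^(−k₂τ))/(k₂−k₁).
e^(−k₁τ) = e^(−1.42×1.91) = e^(−2.712) = 0.06639; e^(−k₂τ) = e^(−0.3514) = 0.7037.
C_R = 1.42×2.21/(0.184−1.42) × (0.06639−0.7037) = (-2.539)×(-0.6373) = 1.618 mol/dm³.
C_A = C_{A0}e^(−k₁τ) = 0.1467 mol/dm³, so C_S = C_{A0}−C_A−C_R = 0.4452 mol/dm³; C_R/C_S = 3.63.

3.63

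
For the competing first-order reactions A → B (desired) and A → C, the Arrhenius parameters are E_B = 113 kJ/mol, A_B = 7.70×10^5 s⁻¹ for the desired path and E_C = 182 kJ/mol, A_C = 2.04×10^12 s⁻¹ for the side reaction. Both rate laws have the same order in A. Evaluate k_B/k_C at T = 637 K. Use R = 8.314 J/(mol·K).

Since both paths have the same order in A, the concentration cancels and S_{B/C} = k_B/k_C = (A_B/A_C)·exp[(E_C−E_B)/(RT)].
(E_C−E_B)/(RT) = (182−113)×10³/(8.314×637) = 69000/5296 = 13.03.
k_B/k_C = (7.70×10^5/2.04×10^12)·exp(13.03) = 3.775×10^-7 × 4.553×10^5 = 0.172.

0.172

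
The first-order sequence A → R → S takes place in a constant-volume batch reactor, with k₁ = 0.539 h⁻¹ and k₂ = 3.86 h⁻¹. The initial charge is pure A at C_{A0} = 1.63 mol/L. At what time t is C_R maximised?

Setting dC_R/dt = 0 gives t_opt = ln(k₂/k₁)/(k₂−k₁).
= ln(3.86/0.539)/(3.86−0.539) = ln(7.161)/3.321 = 1.969/3.321 = 0.593 h.

0.593 h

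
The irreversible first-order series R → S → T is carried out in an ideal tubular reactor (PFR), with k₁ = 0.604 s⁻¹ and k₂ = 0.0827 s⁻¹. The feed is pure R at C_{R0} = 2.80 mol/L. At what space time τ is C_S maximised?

3.81 s

Setting dC_S/dτ = 0 gives τ_opt = ln(k₂/k₁)/(k₂−k₁).
= ln(0.0827/0.604)/(0.0827−0.604) = ln(0.1369)/-0.5213 = -1.988/-0.5213 = 3.81 s.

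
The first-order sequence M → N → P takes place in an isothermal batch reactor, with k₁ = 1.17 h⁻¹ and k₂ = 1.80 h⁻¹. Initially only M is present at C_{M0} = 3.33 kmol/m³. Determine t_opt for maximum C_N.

Setting dC_N/dt = 0 gives t_opt = ln(k₂/k₁)/(k₂−k₁).
= ln(1.80/1.17)/(1.80−1.17) = ln(1.538)/0.6300 = 0.4308/0.6300 = 0.684 h.

0.684 h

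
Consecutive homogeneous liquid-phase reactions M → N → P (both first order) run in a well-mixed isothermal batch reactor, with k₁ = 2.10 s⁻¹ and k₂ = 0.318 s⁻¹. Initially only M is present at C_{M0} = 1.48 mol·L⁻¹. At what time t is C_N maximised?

1.06 s

For first-order series the maximum of C_N occurs at t_opt = ln(k₂/k₁)/(k₂−k₁).
= ln(0.318/2.10)/(0.318−2.10) = ln(0.1514)/-1.782 = -1.888/-1.782 = 1.06 s.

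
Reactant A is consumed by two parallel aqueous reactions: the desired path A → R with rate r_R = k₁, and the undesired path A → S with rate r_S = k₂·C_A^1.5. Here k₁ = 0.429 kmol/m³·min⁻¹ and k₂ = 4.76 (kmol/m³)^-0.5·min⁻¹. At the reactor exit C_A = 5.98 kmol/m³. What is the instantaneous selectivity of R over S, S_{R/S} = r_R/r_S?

0.00616

S_{R/S} = r_R/r_S = (k₁)/(k₂·C_A^1.5) = (k₁/k₂)·C_A^-1.5.
= (0.429) / (4.76×5.980^1.5) = 0.4290/69.61 = 0.00616.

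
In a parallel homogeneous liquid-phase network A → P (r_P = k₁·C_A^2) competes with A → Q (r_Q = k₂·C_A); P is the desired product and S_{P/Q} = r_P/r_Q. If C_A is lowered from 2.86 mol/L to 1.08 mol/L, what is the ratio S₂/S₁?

S_{P/Q} = (k₁/k₂)·C_A, so S₂/S₁ = (C_{A,2}/C_{A,1}).
= 1.08/2.86 = 0.378.

0.378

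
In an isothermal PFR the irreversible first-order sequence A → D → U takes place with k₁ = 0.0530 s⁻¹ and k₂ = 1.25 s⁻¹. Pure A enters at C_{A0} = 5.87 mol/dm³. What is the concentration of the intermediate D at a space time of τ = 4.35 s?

For first-order series with pure A initially, C_D(τ) = k₁C_{A0}/(k₂−k₁)·(e^(−k₁τ) − e^(−k₂τ)).
e^(−k₁τ) = e^(−0.0530×4.35) = e^(−0.2305) = 0.7941; e^(−k₂τ) = e^(−5.438) = 0.004350.
C_D = 0.0530×5.87/(1.25−0.0530) × (0.7941−0.004350) = 0.2599×0.7897 = 0.2053 mol/dm³.

0.205 mol/dm³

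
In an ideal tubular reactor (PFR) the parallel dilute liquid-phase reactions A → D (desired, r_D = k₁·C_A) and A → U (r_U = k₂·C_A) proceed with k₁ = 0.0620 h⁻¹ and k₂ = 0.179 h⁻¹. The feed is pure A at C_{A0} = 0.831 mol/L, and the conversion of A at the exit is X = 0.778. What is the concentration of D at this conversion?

0.166 mol/L

C_A = C_{A0}(1−X) = 0.1845 mol/L.
Both paths are first order in A, so the instantaneous fraction to D is constant: dC_D/d(−C_A) = k₁/(k₁+k₂) = 0.2573.
C_D = 0.2573·(C_{A0}−C_A) = 0.2573×0.6465 = 0.166 mol/L.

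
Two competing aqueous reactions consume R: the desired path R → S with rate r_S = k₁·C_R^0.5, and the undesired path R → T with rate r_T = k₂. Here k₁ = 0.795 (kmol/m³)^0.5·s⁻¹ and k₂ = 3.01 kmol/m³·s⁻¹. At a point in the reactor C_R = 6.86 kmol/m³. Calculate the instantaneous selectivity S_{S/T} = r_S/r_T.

0.692

S_{S/T} = r_S/r_T = (k₁·C_R^0.5)/(k₂) = (k₁/k₂)·C_R^0.5.
= (0.795×6.860^0.5) / (3.01) = 2.082/3.010 = 0.692.
Since the desired path is higher order in R, keeping C_R high (PFR or concentrated feed) favours S.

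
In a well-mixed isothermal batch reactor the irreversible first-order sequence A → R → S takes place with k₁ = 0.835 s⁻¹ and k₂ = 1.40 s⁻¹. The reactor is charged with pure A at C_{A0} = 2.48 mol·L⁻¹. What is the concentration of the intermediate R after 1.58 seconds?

0.579 mol·L⁻¹

The intermediate concentration in a first-order A→B→C sequence is C_R = k₁C_{A0}(e^(−k₁t) − e^(−k₂t))/(k₂−k₁).
e^(−k₁t) = e^(−0.835×1.58) = e^(−1.319) = 0.2673; e^(−k₂t) = e^(−2.212) = 0.1095.
C_R = 0.835×2.48/(1.40−0.835) × (0.2673−0.1095) = 3.665×0.1578 = 0.5785 mol·L⁻¹.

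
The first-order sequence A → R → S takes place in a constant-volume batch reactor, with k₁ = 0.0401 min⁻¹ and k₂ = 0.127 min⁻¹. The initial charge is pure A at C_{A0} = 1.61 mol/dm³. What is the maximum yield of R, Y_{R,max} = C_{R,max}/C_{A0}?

0.185

For a first-order series the maximum intermediate yield is C_{R,max}/C_{A0} = (k₁/k₂)^[k₂/(k₂−k₁)].
= (0.0401/0.127)^(0.127/(0.127−0.0401)) = (0.3157)^(1.461) = 0.1855.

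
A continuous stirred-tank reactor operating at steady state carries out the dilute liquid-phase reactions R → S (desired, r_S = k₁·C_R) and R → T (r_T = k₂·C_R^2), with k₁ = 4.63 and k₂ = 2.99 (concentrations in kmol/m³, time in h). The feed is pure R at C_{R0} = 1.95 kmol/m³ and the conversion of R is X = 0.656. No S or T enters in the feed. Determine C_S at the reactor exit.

0.893 kmol/m³

Exit C_R = C_{R0}(1−X) = 1.95×0.344 = 0.6708 kmol/m³.
Rates in a CSTR are evaluated at the outlet concentration: r_S = 4.63×0.6708 = 3.106, r_T = 2.99×0.6708^2 = 1.345.
Fraction of consumed R going to S: r_S/(r_S+r_T) = 0.6977.
C_S = 0.6977·C_{R0}·X = 0.6977×1.95×0.656 = 0.893 kmol/m³.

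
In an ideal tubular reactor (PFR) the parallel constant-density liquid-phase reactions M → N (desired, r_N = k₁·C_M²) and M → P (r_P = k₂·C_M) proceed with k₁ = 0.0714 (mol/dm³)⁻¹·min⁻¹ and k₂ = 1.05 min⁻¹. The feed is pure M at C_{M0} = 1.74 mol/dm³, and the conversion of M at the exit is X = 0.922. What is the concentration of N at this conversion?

0.0949 mol/dm³

C_M = C_{M0}(1−X) = 0.1357 mol/dm³.
Along a PFR/batch, dC_P/dC_M = −r_P/(r_N+r_P) = −k₂/(k₂+k₁·C_M).
Integrating from C_{M0} to C_M: C_P = (1.05/0.0714)·ln[(1.05+0.0714·1.74)/(1.05+0.0714·0.136)] = 14.71·ln(1.174/1.060) = 1.509 mol/dm³.
Then C_N = (C_{M0}−C_M) − C_P = 1.604 − 1.509 = 0.09485 mol/dm³.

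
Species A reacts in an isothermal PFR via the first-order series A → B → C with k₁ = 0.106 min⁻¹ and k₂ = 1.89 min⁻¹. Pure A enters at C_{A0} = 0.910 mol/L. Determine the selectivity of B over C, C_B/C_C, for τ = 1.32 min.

0.558

The intermediate concentration in a first-order A→B→C sequence is C_B = k₁C_{A0}(e^(−k₁τ) − e^(−k₂τ))/(k₂−k₁).
e^(−k₁τ) = e^(−0.106×1.32) = e^(−0.1399) = 0.8694; e^(−k₂τ) = e^(−2.495) = 0.08251.
C_B = 0.106×0.910/(1.89−0.106) × (0.8694−0.08251) = 0.05407×0.7869 = 0.04255 mol/L.
C_A = C_{A0}e^(−k₁τ) = 0.7912 mol/L, so C_C = C_{A0}−C_A−C_B = 0.07627 mol/L; C_B/C_C = 0.558.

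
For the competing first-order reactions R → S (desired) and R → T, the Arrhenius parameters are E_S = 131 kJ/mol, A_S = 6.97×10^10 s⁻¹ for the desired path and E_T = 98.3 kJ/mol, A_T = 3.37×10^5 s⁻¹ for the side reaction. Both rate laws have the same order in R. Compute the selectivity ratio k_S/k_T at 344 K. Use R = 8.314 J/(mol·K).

k_S/k_T = (A_S/A_T)·exp[−(E_S−E_T)/(RT)] = (A_S/A_T)·exp[(E_T−E_S)/(RT)].
(E_T−E_S)/(RT) = (98.3−131)×10³/(8.314×344) = -32700/2860 = -11.43.
k_S/k_T = (6.97×10^10/3.37×10^5)·exp(-11.43) = 2.068×10^5 × 1.083×10^-5 = 2.24.

2.24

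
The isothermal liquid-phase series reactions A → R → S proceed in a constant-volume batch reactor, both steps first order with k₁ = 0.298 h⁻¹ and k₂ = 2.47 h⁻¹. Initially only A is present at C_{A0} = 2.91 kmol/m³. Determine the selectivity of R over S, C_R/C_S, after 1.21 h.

0.415

For first-order series with pure A initially, C_R(t) = k₁C_{A0}/(k₂−k₁)·(e^(−k₁t) − e^(−k₂t)).
e^(−k₁t) = e^(−0.298×1.21) = e^(−0.3606) = 0.6973; e^(−k₂t) = e^(−2.989) = 0.05035.
C_R = 0.298×2.91/(2.47−0.298) × (0.6973−0.05035) = 0.3993×0.6469 = 0.2583 kmol/m³.
C_A = C_{A0}e^(−k₁t) = 2.029 kmol/m³, so C_S = C_{A0}−C_A−C_R = 0.6227 kmol/m³; C_R/C_S = 0.415.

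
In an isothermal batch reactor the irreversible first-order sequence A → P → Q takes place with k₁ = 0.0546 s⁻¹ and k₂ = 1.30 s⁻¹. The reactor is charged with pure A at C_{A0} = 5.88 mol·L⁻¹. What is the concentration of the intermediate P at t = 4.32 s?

0.203 mol·L⁻¹

For first-order series with pure A initially, C_P(t) = k₁C_{A0}/(k₂−k₁)·(e^(−k₁t) − e^(−k₂t)).
e^(−k₁t) = e^(−0.0546×4.32) = e^(−0.2359) = 0.7899; e^(−k₂t) = e^(−5.616) = 0.003639.
C_P = 0.0546×5.88/(1.30−0.0546) × (0.7899−0.003639) = 0.2578×0.7862 = 0.2027 mol·L⁻¹.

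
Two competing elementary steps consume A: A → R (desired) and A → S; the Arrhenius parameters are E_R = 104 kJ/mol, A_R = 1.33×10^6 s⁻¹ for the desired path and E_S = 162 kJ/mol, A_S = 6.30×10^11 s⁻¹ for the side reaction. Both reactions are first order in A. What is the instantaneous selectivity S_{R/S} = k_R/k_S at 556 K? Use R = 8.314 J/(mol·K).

Since both paths have the same order in A, the concentration cancels and S_{R/S} = k_R/k_S = (A_R/A_S)·exp[(E_S−E_R)/(RT)].
(E_S−E_R)/(RT) = (162−104)×10³/(8.314×556) = 58000/4623 = 12.55.
k_R/k_S = (1.33×10^6/6.30×10^11)·exp(12.55) = 2.111×10^-6 × 2.813×10^5 = 0.594.

0.594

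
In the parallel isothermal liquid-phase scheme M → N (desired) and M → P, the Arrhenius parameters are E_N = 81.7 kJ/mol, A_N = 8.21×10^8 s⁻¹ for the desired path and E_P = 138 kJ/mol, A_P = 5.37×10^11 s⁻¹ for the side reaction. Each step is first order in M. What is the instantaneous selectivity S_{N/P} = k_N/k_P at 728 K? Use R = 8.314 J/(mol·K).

k_N/k_P = (A_N/A_P)·exp[−(E_N−E_P)/(RT)] = (A_N/A_P)·exp[(E_P−E_N)/(RT)].
(E_P−E_N)/(RT) = (138−81.7)×10³/(8.314×728) = 56300/6053 = 9.302.
k_N/k_P = (8.21×10^8/5.37×10^11)·exp(9.302) = 0.001529 × 10958 = 16.8.
Since E_N < E_P, lowering the temperature improves selectivity toward N.

16.8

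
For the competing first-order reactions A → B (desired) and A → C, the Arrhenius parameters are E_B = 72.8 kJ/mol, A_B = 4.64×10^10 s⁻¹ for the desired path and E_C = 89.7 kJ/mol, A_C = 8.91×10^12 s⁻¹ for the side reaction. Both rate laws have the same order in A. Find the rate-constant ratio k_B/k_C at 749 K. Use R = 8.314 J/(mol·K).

0.0786

With equal orders, S_{B/C} = k_B/k_C = (A_B/A_C)·exp[(E_C−E_B)/(RT)].
(E_C−E_B)/(RT) = (89.7−72.8)×10³/(8.314×749) = 16900/6227 = 2.714.
k_B/k_C = (4.64×10^10/8.91×10^12)·exp(2.714) = 0.005208 × 15.09 = 0.0786.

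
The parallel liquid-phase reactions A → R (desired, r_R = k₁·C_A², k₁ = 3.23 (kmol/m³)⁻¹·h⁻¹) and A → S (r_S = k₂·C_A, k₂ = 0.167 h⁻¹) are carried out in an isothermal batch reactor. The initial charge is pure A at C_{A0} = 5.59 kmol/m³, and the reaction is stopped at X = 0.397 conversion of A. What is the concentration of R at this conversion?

C_A = C_{A0}(1−X) = 3.371 kmol/m³.
Along a PFR/batch, dC_S/dC_A = −r_S/(r_R+r_S) = −k₂/(k₂+k₁·C_A).
Integrating from C_{A0} to C_A: C_S = (0.167/3.23)·ln[(0.167+3.23·5.59)/(0.167+3.23·3.37)] = 0.05170·ln(18.22/11.05) = 0.02584 kmol/m³.
Then C_R = (C_{A0}−C_A) − C_S = 2.219 − 0.02584 = 2.193 kmol/m³.

2.19 kmol/m³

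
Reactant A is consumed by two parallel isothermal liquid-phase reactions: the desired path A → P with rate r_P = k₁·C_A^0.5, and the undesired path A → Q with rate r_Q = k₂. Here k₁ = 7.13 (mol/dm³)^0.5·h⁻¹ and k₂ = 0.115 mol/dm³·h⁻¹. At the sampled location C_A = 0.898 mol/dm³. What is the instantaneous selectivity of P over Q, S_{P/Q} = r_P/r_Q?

S_{P/Q} = r_P/r_Q = (k₁·C_A^0.5)/(k₂) = (k₁/k₂)·C_A^0.5.
= (7.13×0.8980^0.5) / (0.115) = 6.757/0.1150 = 58.8.

58.8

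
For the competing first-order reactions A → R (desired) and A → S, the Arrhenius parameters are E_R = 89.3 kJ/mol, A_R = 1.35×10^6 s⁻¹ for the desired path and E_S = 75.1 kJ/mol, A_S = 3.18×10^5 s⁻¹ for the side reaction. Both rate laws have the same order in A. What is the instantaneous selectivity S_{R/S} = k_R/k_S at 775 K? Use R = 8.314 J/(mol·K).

With equal orders, S_{R/S} = k_R/k_S = (A_R/A_S)·exp[(E_S−E_R)/(RT)].
(E_S−E_R)/(RT) = (75.1−89.3)×10³/(8.314×775) = -14200/6443 = -2.204.
k_R/k_S = (1.35×10^6/3.18×10^5)·exp(-2.204) = 4.245 × 0.1104 = 0.469.
Since E_R > E_S, raising the temperature improves selectivity toward R.

0.469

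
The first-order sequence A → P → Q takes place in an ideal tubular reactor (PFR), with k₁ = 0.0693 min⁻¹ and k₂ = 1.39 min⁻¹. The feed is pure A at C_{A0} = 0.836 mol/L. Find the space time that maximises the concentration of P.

2.27 min

Setting dC_P/dτ = 0 gives τ_opt = ln(k₂/k₁)/(k₂−k₁).
= ln(1.39/0.0693)/(1.39−0.0693) = ln(20.06)/1.321 = 2.999/1.321 = 2.27 min.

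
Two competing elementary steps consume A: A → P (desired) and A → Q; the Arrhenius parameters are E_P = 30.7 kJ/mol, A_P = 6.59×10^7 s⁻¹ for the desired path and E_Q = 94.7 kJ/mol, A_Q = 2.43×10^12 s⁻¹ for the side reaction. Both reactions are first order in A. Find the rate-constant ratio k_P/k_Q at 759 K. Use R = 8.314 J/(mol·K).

0.689

Since both paths have the same order in A, the concentration cancels and S_{P/Q} = k_P/k_Q = (A_P/A_Q)·exp[(E_Q−E_P)/(RT)].
(E_Q−E_P)/(RT) = (94.7−30.7)×10³/(8.314×759) = 64000/6310 = 10.14.
k_P/k_Q = (6.59×10^7/2.43×10^12)·exp(10.14) = 2.712×10^-5 × 25390 = 0.689.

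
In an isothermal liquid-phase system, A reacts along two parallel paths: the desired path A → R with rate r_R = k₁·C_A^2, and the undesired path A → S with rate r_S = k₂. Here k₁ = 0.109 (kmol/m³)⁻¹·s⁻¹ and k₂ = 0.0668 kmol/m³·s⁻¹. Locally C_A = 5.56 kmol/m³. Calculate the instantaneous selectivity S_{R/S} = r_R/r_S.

50.4

S_{R/S} = r_R/r_S = (k₁·C_A^2)/(k₂) = (k₁/k₂)·C_A^2.
= (0.109×5.560^2) / (0.0668) = 3.370/0.06680 = 50.4.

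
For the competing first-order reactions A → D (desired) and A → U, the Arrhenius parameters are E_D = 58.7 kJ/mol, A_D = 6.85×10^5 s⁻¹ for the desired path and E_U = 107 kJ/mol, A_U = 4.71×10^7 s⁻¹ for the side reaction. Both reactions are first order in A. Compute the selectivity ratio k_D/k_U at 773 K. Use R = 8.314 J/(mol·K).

26.7

Since both paths have the same order in A, the concentration cancels and S_{D/U} = k_D/k_U = (A_D/A_U)·exp[(E_U−E_D)/(RT)].
(E_U−E_D)/(RT) = (107−58.7)×10³/(8.314×773) = 48300/6427 = 7.515.
k_D/k_U = (6.85×10^5/4.71×10^7)·exp(7.515) = 0.01454 × 1836 = 26.7.
Since E_D < E_U, lowering the temperature improves selectivity toward D.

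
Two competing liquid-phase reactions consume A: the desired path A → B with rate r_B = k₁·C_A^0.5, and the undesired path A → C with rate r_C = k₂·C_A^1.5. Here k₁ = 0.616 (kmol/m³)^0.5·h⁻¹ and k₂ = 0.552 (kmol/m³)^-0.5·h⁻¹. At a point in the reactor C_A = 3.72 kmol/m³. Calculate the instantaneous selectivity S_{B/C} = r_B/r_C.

0.300

S_{B/C} = r_B/r_C = (k₁·C_A^0.5)/(k₂·C_A^1.5) = (k₁/k₂)·C_A⁻¹.
= (0.616×3.720^0.5) / (0.552×3.720^1.5) = 1.188/3.961 = 0.300.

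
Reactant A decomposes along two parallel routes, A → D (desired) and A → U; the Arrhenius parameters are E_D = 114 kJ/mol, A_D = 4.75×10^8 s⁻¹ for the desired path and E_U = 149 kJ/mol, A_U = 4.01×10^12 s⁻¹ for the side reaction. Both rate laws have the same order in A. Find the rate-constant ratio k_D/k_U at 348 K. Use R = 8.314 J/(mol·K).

21.2

Since both paths have the same order in A, the concentration cancels and S_{D/U} = k_D/k_U = (A_D/A_U)·exp[(E_U−E_D)/(RT)].
(E_U−E_D)/(RT) = (149−114)×10³/(8.314×348) = 35000/2893 = 12.10.
k_D/k_U = (4.75×10^8/4.01×10^12)·exp(12.10) = 1.185×10^-4 × 1.793×10^5 = 21.2.
Since E_D < E_U, lowering the temperature improves selectivity toward D.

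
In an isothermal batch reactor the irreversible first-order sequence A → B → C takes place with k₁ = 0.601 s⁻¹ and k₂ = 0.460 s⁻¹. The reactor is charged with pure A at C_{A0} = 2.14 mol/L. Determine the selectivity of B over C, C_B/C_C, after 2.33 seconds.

1.19

For first-order series with pure A initially, C_B(t) = k₁C_{A0}/(k₂−k₁)·(e^(−k₁t) − e^(−k₂t)).
e^(−k₁t) = e^(−0.601×2.33) = e^(−1.400) = 0.2465; e^(−k₂t) = e^(−1.072) = 0.3424.
C_B = 0.601×2.14/(0.460−0.601) × (0.2465−0.3424) = (-9.122)×(-0.09588) = 0.8745 mol/L.
C_A = C_{A0}e^(−k₁t) = 0.5275 mol/L, so C_C = C_{A0}−C_A−C_B = 0.7379 mol/L; C_B/C_C = 1.19.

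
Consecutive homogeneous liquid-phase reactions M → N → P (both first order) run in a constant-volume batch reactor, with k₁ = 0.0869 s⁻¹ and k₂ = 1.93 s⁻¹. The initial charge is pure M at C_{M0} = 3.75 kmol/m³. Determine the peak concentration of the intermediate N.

0.146 kmol/m³

For a first-order series the maximum intermediate yield is C_{N,max}/C_{M0} = (k₁/k₂)^[k₂/(k₂−k₁)].
= (0.0869/1.93)^(1.93/(1.93−0.0869)) = (0.04503)^(1.047) = 0.03890.
C_{N,max} = 0.03890×3.75 = 0.146 kmol/m³.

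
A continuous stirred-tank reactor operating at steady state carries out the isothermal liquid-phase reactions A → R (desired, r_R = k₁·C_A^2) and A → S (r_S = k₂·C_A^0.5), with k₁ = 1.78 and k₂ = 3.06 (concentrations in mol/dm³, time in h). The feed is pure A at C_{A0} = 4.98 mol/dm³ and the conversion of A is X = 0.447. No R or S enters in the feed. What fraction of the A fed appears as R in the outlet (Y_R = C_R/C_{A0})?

0.325

Exit C_A = C_{A0}(1−X) = 4.98×0.553 = 2.754 mol/dm³.
In a CSTR the entire volume is at exit conditions, so r_R = 1.78×2.754^2 = 13.50 and r_S = 3.06×2.754^0.5 = 5.078.
Fraction of consumed A going to R: r_R/(r_R+r_S) = 0.7267.
C_R = 0.7267·C_{A0}·X = 0.7267×4.98×0.447 = 1.62 mol/dm³; Y_R = C_R/C_{A0} = 0.325.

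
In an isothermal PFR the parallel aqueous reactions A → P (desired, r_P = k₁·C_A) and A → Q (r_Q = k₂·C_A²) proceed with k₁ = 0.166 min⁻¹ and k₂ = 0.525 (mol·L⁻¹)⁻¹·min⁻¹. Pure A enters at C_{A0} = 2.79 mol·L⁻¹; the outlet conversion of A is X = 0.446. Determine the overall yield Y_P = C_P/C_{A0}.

C_A = C_{A0}(1−X) = 1.546 mol·L⁻¹.
Along a PFR/batch, dC_P/dC_A = −r_P/(r_P+r_Q) = −k₁/(k₁+k₂·C_A).
Integrating from C_{A0} to C_A: C_P = (0.166/0.525)·ln[(0.166+0.525·2.79)/(0.166+0.525·1.55)] = 0.3162·ln(1.631/0.9775) = 0.1618 mol·L⁻¹.
Y_P = C_P/C_{A0} = 0.1618/2.79 = 0.0580.

0.0580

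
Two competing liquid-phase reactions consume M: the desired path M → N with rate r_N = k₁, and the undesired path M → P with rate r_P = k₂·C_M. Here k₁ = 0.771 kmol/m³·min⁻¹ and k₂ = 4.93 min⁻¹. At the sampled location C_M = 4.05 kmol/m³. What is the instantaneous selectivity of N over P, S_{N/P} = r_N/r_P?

S_{N/P} = r_N/r_P = (k₁)/(k₂·C_M) = (k₁/k₂)·C_M⁻¹.
= (0.771) / (4.93×4.050) = 0.7710/19.97 = 0.0386.

0.0386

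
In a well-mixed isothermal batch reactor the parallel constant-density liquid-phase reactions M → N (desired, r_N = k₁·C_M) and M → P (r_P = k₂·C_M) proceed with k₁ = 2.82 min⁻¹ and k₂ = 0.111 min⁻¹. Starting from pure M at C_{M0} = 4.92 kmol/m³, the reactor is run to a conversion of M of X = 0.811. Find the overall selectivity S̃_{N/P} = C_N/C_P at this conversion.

25.4

C_M = C_{M0}(1−X) = 0.9299 kmol/m³.
Both paths are first order in M, so the instantaneous fraction to N is constant: dC_N/d(−C_M) = k₁/(k₁+k₂) = 0.9621.
C_N = 0.9621·(C_{M0}−C_M) = 0.9621×3.990 = 3.84 kmol/m³.
C_P = (C_{M0}−C_M)−C_N = 0.1511 kmol/m³; S̃_{N/P} = 3.839/0.1511 = 25.4.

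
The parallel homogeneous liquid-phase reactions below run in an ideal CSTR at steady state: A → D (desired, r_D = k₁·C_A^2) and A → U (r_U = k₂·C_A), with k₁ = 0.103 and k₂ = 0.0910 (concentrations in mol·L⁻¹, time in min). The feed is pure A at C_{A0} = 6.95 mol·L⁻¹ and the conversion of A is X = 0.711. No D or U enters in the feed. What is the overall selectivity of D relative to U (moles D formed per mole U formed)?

2.27

Exit C_A = C_{A0}(1−X) = 6.95×0.289 = 2.009 mol·L⁻¹.
A CSTR operates uniformly at the exit composition, giving r_D = 0.4155 and r_U = 0.1828 (each k·C_A^n at C_A = 2.009).
Overall selectivity = C_D/C_U = r_Dτ/(r_Uτ) = r_D/r_U = 2.27.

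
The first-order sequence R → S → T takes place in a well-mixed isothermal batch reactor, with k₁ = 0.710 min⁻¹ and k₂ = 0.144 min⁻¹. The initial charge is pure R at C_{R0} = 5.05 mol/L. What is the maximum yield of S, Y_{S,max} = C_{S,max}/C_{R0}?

0.666

At the optimum, C_{S,max}/C_{R0} = (k₁/k₂)^[k₂/(k₂−k₁)].
= (0.710/0.144)^(0.144/(0.144−0.710)) = (4.931)^(-0.2544) = 0.6664.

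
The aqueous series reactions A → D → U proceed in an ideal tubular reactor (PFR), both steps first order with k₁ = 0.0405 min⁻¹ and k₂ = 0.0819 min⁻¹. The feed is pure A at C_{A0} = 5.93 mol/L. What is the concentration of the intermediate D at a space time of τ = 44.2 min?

0.813 mol/L

For first-order series with pure A initially, C_D(τ) = k₁C_{A0}/(k₂−k₁)·(e^(−k₁τ) − e^(−k₂τ)).
e^(−k₁τ) = e^(−0.0405×44.2) = e^(−1.790) = 0.1669; e^(−k₂τ) = e^(−3.620) = 0.02678.
C_D = 0.0405×5.93/(0.0819−0.0405) × (0.1669−0.02678) = 5.801×0.1402 = 0.8131 mol/L.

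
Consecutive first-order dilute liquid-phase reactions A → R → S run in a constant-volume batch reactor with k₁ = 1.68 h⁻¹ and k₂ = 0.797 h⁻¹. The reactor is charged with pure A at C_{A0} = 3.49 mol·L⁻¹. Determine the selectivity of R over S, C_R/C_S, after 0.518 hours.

3.88

Solving the coupled first-order balances gives C_R(t) = [k₁/(k₂−k₁)]·C_{A0}·(e^(−k₁t) − e^(−k₂t)).
e^(−k₁t) = e^(−1.68×0.518) = e^(−0.8702) = 0.4189; e^(−k₂t) = e^(−0.4128) = 0.6618.
C_R = 1.68×3.49/(0.797−1.68) × (0.4189−0.6618) = (-6.640)×(-0.2429) = 1.613 mol·L⁻¹.
C_A = C_{A0}e^(−k₁t) = 1.462 mol·L⁻¹, so C_S = C_{A0}−C_A−C_R = 0.4152 mol·L⁻¹; C_R/C_S = 3.88.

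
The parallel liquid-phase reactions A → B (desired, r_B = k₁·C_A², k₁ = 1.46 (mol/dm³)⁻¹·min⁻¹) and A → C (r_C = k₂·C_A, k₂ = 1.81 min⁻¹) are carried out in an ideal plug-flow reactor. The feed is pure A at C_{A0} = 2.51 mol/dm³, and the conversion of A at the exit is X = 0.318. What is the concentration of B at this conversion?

C_A = C_{A0}(1−X) = 1.712 mol/dm³.
Along a PFR/batch, dC_C/dC_A = −r_C/(r_B+r_C) = −k₂/(k₂+k₁·C_A).
Integrating from C_{A0} to C_A: C_C = (1.81/1.46)·ln[(1.81+1.46·2.51)/(1.81+1.46·1.71)] = 1.240·ln(5.475/4.309) = 0.2967 mol/dm³.
Then C_B = (C_{A0}−C_A) − C_C = 0.7982 − 0.2967 = 0.5014 mol/dm³.

0.501 mol/dm³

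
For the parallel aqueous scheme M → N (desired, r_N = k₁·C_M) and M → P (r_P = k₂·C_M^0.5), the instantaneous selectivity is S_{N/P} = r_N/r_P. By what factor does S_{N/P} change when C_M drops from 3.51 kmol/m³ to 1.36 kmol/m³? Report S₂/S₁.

S_{N/P} = (k₁/k₂)·C_M^0.5, so S₂/S₁ = (C_{M,2}/C_{M,1})^0.5.
= (1.36/3.51)^0.5 = (0.3875)^0.5 = 0.622.

0.622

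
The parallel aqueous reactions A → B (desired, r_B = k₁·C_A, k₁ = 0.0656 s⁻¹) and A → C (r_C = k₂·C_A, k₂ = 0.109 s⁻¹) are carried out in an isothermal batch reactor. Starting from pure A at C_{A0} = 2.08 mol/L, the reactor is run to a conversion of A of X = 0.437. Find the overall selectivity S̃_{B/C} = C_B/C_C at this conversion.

C_A = C_{A0}(1−X) = 1.171 mol/L.
Both paths are first order in A, so the instantaneous fraction to B is constant: dC_B/d(−C_A) = k₁/(k₁+k₂) = 0.3757.
C_B = 0.3757·(C_{A0}−C_A) = 0.3757×0.9090 = 0.342 mol/L.
C_C = (C_{A0}−C_A)−C_B = 0.5674 mol/L; S̃_{B/C} = 0.3415/0.5674 = 0.602.

0.602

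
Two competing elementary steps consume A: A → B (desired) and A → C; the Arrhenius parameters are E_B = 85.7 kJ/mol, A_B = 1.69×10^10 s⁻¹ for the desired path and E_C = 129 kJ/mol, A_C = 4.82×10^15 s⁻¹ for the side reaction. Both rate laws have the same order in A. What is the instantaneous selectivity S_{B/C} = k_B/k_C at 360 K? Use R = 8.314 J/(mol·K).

Since both paths have the same order in A, the concentration cancels and S_{B/C} = k_B/k_C = (A_B/A_C)·exp[(E_C−E_B)/(RT)].
(E_C−E_B)/(RT) = (129−85.7)×10³/(8.314×360) = 43300/2993 = 14.47.
k_B/k_C = (1.69×10^10/4.82×10^15)·exp(14.47) = 3.506×10^-6 × 1.918×10^6 = 6.73.

6.73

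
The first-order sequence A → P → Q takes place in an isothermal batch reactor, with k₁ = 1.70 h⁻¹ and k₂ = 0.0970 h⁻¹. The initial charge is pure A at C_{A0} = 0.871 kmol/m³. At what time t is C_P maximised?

1.79 h

The intermediate peaks when r₁ = r₂, i.e. k₁e^(−k₁t) = k₂e^(−k₂t), giving t_opt = ln(k₂/k₁)/(k₂−k₁).
= ln(0.0970/1.70)/(0.0970−1.70) = ln(0.05706)/-1.603 = -2.864/-1.603 = 1.79 h.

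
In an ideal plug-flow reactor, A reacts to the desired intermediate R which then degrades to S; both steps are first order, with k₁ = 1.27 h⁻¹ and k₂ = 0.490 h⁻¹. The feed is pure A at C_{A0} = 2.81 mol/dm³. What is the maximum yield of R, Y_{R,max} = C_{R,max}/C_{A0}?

0.550

Evaluating C_R at τ_opt = ln(k₂/k₁)/(k₂−k₁) gives C_{R,max}/C_{A0} = (k₁/k₂)^[k₂/(k₂−k₁)].
= (1.27/0.490)^(0.490/(0.490−1.27)) = (2.592)^(-0.6282) = 0.5498.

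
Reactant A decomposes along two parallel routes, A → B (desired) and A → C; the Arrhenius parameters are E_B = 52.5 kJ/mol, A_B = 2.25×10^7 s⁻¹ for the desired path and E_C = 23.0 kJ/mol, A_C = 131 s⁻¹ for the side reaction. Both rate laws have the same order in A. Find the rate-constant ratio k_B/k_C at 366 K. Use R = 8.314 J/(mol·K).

k_B/k_C = (A_B/A_C)·exp[−(E_B−E_C)/(RT)] = (A_B/A_C)·exp[(E_C−E_B)/(RT)].
(E_C−E_B)/(RT) = (23.0−52.5)×10³/(8.314×366) = -29500/3043 = -9.695.
k_B/k_C = (2.25×10^7/131)·exp(-9.695) = 1.718×10^5 × 6.161×10^-5 = 10.6.
Since E_B > E_C, raising the temperature improves selectivity toward B.

10.6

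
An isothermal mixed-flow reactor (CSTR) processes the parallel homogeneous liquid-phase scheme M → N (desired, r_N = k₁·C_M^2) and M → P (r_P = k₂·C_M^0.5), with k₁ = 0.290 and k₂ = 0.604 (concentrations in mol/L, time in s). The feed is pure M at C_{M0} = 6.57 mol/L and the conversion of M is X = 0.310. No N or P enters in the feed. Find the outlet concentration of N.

1.68 mol/L

Exit C_M = C_{M0}(1−X) = 6.57×0.690 = 4.533 mol/L.
A CSTR operates uniformly at the exit composition, giving r_N = 5.960 and r_P = 1.286 (each k·C_M^n at C_M = 4.533).
Fraction of consumed M going to N: r_N/(r_N+r_P) = 0.8225.
C_N = 0.8225·C_{M0}·X = 0.8225×6.57×0.310 = 1.68 mol/L.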